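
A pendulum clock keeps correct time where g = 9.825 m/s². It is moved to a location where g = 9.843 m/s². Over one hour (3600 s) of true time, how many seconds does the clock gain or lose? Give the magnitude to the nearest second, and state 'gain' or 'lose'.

The clock's period scales as T ∝ 1/√g, so T'/T = √(9.825/9.843) = 0.999085.
In 3600 s of true time the clock registers 3600/0.999085 = 3603.3 s, so it gains 3 s.

gain 3 s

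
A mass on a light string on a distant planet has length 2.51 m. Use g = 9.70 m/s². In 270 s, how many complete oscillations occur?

T = 2π√(L/g) = 2π√(2.51/9.70) = 3.196 s.
Number of complete oscillations = ⌊270/3.196⌋ = ⌊84.48⌋ = 84.

84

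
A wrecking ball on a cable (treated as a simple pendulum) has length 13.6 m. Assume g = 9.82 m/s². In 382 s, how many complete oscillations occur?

51

T = 2π√(L/g) = 2π√(13.6/9.82) = 7.394 s.
Number of complete oscillations = ⌊382/7.394⌋ = ⌊51.66⌋ = 51.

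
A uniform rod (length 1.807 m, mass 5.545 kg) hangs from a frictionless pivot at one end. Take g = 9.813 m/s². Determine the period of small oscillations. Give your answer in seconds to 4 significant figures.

For a physical pendulum T = 2π√(I/(mgd)), with d = 0.90350 m from pivot to centre of mass.
I_cm = mL²/12 = 5.545 × 1.807²/12 = 1.5088 kg·m²; I = I_cm + md² = 1.5088 + 5.545 × 0.90350² = 6.0353 kg·m².
T = 2π√(6.0353/(5.545 × 9.813 × 0.90350)) = 2.201 s.

2.201 s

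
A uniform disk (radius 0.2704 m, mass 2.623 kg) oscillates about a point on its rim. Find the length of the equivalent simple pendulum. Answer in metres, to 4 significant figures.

The equivalent simple-pendulum length is L_eq = I/(md), where I is about the pivot and d = 0.27040 m.
I_cm = ½mR² = 0.095892 kg·m², so I = I_cm + md² = 0.095892 + 0.19178 = 0.28768 kg·m².
L_eq = 0.28768/(2.623 × 0.27040) = 0.4056 m.

0.4056 m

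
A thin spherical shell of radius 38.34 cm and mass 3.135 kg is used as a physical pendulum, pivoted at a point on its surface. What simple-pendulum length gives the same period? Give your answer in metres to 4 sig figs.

The equivalent simple-pendulum length is L_eq = I/(md), where I is about the pivot and d = 0.38340 m.
I_cm = (2/3)mR² = 0.30722 kg·m², so I = I_cm + md² = 0.30722 + 0.46083 = 0.76805 kg·m².
L_eq = 0.76805/(3.135 × 0.38340) = 0.6390 m.

0.6390 m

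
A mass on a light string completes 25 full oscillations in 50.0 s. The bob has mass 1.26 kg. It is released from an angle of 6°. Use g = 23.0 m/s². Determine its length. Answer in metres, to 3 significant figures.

2.33 m

T = 50.0/25 = 2.000 s.
From T = 2π√(L/g), L = gT²/(4π²) = 23.0 × 2.000²/(4π²) = 2.33 m.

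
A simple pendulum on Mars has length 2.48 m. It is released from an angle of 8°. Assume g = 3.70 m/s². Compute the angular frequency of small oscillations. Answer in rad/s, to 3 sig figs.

ω = √(g/L) = √(3.70/2.48) = 1.22 rad/s.

1.22 rad/s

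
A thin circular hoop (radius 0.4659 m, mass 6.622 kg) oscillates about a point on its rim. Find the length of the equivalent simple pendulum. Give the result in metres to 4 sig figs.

The equivalent simple-pendulum length is L_eq = I/(md), where I is about the pivot and d = 0.46590 m.
I_cm = mR² = 1.4374 kg·m², so I = I_cm + md² = 1.4374 + 1.4374 = 2.8748 kg·m².
L_eq = 2.8748/(6.622 × 0.46590) = 0.9318 m.

0.9318 m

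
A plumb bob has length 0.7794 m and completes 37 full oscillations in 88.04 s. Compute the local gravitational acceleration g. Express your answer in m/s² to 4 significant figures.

T = 88.04/37 = 2.3795 s.
From T = 2π√(L/g), g = 4π²L/T² = 4π² × 0.7794/2.3795² = 5.435 m/s².

5.435 m/s²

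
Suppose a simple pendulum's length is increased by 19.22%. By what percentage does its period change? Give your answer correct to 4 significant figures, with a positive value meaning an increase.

9.188%

T ∝ √L, so T'/T = √(1.1922) = 1.0919.
Percentage change in T = (1.0919 − 1) × 100% = 9.188%.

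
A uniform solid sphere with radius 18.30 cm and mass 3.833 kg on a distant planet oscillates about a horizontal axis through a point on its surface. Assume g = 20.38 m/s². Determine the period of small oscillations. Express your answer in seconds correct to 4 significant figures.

I_cm = (2/5)mr² = 0.051345 kg·m². The pivot is at distance d = 0.1830 m from the centre of mass.
By the parallel-axis theorem, I = I_cm + md² = 0.051345 + 0.12836 = 0.17971 kg·m².
T = 2π√(I/(mgd)) = 2π√(0.17971/(3.833 × 20.38 × 0.1830)) = 0.7045 s.

0.7045 s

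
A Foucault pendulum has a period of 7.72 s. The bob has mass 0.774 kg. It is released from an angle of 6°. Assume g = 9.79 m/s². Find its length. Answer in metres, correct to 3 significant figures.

14.8 m

From T = 2π√(L/g), L = gT²/(4π²) = 9.79 × 7.720²/(4π²) = 14.8 m.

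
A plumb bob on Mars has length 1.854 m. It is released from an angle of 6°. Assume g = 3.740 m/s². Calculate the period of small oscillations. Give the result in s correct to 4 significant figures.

T = 2π√(L/g) = 2π√(1.854/3.740) = 2π × 0.70408 = 4.424 s.

4.424 s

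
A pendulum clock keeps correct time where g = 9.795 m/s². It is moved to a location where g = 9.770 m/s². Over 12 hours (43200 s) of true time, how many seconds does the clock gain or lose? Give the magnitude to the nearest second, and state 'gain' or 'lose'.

The clock's period scales as T ∝ 1/√g, so T'/T = √(9.795/9.770) = 1.00128.
In 43200 s of true time the clock registers 43200/1.00128 = 43144.8 s, so it loses 55 s.

lose 55 s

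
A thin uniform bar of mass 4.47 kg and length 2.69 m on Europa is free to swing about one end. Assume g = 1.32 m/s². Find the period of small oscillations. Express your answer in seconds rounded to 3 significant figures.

7.32 s

For a physical pendulum T = 2π√(I/(mgd)), with d = 1.345 m from pivot to centre of mass.
I_cm = mL²/12 = 4.47 × 2.69²/12 = 2.695 kg·m²; I = I_cm + md² = 2.695 + 4.47 × 1.345² = 10.78 kg·m².
T = 2π√(10.78/(4.47 × 1.32 × 1.345)) = 7.32 s.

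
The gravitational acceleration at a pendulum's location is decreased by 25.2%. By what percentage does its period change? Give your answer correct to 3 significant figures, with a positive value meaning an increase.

15.6%

T ∝ 1/√g, so T'/T = 1/√(0.7480) = 1.156.
Percentage change in T = (1.156 − 1) × 100% = 15.6%.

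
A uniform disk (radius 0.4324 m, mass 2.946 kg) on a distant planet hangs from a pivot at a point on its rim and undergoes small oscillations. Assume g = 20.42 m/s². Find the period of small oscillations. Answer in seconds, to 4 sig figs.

I_cm = ½mr² = 0.27541 kg·m². The pivot is at distance d = 0.4324 m from the centre of mass.
By the parallel-axis theorem, I = I_cm + md² = 0.27541 + 0.55081 = 0.82622 kg·m².
T = 2π√(I/(mgd)) = 2π√(0.82622/(2.946 × 20.42 × 0.4324)) = 1.120 s.

1.120 s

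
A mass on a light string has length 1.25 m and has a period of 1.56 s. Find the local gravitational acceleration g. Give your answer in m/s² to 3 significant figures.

From T = 2π√(L/g), g = 4π²L/T² = 4π² × 1.25/1.560² = 20.3 m/s².

20.3 m/s²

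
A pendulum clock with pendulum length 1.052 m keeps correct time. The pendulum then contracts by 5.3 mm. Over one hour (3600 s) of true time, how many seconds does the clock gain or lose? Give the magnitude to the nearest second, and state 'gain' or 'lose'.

gain 9 s

T ∝ √L, so T'/T = √(1.04670/1.052) = 0.997478.
In 3600 s of true time the clock registers 3600/0.997478 = 3609.1 s, so it gains 9 s.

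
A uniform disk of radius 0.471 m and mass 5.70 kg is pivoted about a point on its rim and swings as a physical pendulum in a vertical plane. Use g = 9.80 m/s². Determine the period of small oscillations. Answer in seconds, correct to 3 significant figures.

I_cm = ½mr² = 0.6322 kg·m². The pivot is at distance d = 0.471 m from the centre of mass.
By the parallel-axis theorem, I = I_cm + md² = 0.6322 + 1.264 = 1.897 kg·m².
T = 2π√(I/(mgd)) = 2π√(1.897/(5.70 × 9.80 × 0.471)) = 1.69 s.

1.69 s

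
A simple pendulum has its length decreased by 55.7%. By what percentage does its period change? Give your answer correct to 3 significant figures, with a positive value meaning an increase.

T ∝ √L, so T'/T = √(0.4430) = 0.6656.
Percentage change in T = (0.6656 − 1) × 100% = -33.4%.

-33.4%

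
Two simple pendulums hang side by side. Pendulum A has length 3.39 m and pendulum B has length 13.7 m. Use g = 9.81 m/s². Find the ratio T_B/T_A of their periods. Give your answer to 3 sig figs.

2.01

T ∝ √L, so T_B/T_A = √(L_B/L_A) = √(13.7/3.39) = 2.01.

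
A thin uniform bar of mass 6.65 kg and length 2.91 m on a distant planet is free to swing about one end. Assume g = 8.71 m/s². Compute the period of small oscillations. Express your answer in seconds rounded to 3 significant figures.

For a physical pendulum T = 2π√(I/(mgd)), with d = 1.455 m from pivot to centre of mass.
I_cm = mL²/12 = 6.65 × 2.91²/12 = 4.693 kg·m²; I = I_cm + md² = 4.693 + 6.65 × 1.455² = 18.77 kg·m².
T = 2π√(18.77/(6.65 × 8.71 × 1.455)) = 2.97 s.

2.97 s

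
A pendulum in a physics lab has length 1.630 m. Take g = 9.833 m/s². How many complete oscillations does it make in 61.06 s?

23

T = 2π√(L/g) = 2π√(1.630/9.833) = 2.5582 s.
Number of complete oscillations = ⌊61.06/2.5582⌋ = ⌊23.869⌋ = 23.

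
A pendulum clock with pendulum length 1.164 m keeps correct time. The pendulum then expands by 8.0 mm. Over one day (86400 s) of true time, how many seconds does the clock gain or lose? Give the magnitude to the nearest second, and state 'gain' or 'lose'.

lose 295 s

T ∝ √L, so T'/T = √(1.17200/1.164) = 1.00343.
In 86400 s of true time the clock registers 86400/1.00343 = 86104.6 s, so it loses 295 s.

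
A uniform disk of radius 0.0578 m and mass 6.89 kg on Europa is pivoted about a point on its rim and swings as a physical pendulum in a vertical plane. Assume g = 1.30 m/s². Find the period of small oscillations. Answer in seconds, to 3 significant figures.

I_cm = ½mr² = 0.01151 kg·m². The pivot is at distance d = 0.0578 m from the centre of mass.
By the parallel-axis theorem, I = I_cm + md² = 0.01151 + 0.02302 = 0.03453 kg·m².
T = 2π√(I/(mgd)) = 2π√(0.03453/(6.89 × 1.30 × 0.0578)) = 1.62 s.

1.62 s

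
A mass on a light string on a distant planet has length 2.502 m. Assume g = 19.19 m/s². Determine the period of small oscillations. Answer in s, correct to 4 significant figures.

T = 2π√(L/g) = 2π√(2.502/19.19) = 2π × 0.36108 = 2.269 s.

2.269 s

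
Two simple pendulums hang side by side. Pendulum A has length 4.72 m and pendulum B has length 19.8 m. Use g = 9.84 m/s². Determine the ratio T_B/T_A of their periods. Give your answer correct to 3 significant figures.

T ∝ √L, so T_B/T_A = √(L_B/L_A) = √(19.8/4.72) = 2.05.

2.05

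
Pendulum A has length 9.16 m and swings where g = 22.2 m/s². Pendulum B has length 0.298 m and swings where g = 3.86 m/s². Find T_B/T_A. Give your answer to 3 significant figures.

0.433

T = 2π√(L/g), so T_B/T_A = √((L_B/g_B)/(L_A/g_A)) = √((0.298/3.86)/(9.16/22.2)) = 0.433.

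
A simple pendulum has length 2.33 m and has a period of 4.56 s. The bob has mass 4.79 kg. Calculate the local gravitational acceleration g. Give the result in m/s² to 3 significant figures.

4.42 m/s²

From T = 2π√(L/g), g = 4π²L/T² = 4π² × 2.33/4.560² = 4.42 m/s².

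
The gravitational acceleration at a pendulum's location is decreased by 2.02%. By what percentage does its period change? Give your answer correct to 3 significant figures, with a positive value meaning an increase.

T ∝ 1/√g, so T'/T = 1/√(0.9798) = 1.010.
Percentage change in T = (1.010 − 1) × 100% = 1.03%.

1.03%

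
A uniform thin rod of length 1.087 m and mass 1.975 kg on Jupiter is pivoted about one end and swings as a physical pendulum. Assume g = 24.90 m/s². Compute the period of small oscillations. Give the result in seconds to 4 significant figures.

1.072 s

For a physical pendulum T = 2π√(I/(mgd)), with d = 0.54350 m from pivot to centre of mass.
I_cm = mL²/12 = 1.975 × 1.087²/12 = 0.19447 kg·m²; I = I_cm + md² = 0.19447 + 1.975 × 0.54350² = 0.77787 kg·m².
T = 2π√(0.77787/(1.975 × 24.90 × 0.54350)) = 1.072 s.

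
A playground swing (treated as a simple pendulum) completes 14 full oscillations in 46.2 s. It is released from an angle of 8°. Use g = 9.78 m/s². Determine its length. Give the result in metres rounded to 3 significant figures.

T = 46.2/14 = 3.300 s.
From T = 2π√(L/g), L = gT²/(4π²) = 9.78 × 3.300²/(4π²) = 2.70 m.

2.70 m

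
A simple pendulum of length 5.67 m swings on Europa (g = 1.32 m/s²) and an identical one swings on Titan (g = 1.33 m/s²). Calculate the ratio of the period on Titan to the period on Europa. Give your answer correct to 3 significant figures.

T ∝ 1/√g, so T₂/T₁ = √(g₁/g₂) = √(1.32/1.33) = 0.996.

0.996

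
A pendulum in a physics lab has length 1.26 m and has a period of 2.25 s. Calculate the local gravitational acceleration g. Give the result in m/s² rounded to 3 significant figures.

9.83 m/s²

From T = 2π√(L/g), g = 4π²L/T² = 4π² × 1.26/2.250² = 9.83 m/s².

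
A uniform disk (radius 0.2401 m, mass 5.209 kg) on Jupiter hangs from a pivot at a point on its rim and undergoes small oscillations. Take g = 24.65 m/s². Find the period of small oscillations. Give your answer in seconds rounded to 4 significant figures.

I_cm = ½mr² = 0.15014 kg·m². The pivot is at distance d = 0.2401 m from the centre of mass.
By the parallel-axis theorem, I = I_cm + md² = 0.15014 + 0.30029 = 0.45043 kg·m².
T = 2π√(I/(mgd)) = 2π√(0.45043/(5.209 × 24.65 × 0.2401)) = 0.7595 s.

0.7595 s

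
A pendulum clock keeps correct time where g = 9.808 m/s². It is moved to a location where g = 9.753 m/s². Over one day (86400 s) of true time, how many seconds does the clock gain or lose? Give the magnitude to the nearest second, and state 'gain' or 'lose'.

The clock's period scales as T ∝ 1/√g, so T'/T = √(9.808/9.753) = 1.00282.
In 86400 s of true time the clock registers 86400/1.00282 = 86157.4 s, so it loses 243 s.

lose 243 s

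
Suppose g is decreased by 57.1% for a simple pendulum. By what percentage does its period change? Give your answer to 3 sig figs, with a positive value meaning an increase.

T ∝ 1/√g, so T'/T = 1/√(0.4290) = 1.527.
Percentage change in T = (1.527 − 1) × 100% = 52.7%.

52.7%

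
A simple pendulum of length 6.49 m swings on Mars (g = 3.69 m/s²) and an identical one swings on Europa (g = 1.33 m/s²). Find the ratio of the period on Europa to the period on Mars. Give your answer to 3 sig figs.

1.67

T ∝ 1/√g, so T₂/T₁ = √(g₁/g₂) = √(3.69/1.33) = 1.67.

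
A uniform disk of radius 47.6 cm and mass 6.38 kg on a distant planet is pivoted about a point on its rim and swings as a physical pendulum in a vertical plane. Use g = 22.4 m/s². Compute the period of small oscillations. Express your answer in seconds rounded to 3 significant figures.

1.12 s

I_cm = ½mr² = 0.7228 kg·m². The pivot is at distance d = 0.476 m from the centre of mass.
By the parallel-axis theorem, I = I_cm + md² = 0.7228 + 1.446 = 2.168 kg·m².
T = 2π√(I/(mgd)) = 2π√(2.168/(6.38 × 22.4 × 0.476)) = 1.12 s.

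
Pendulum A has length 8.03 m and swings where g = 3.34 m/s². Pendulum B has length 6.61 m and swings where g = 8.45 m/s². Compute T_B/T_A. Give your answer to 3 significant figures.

T = 2π√(L/g), so T_B/T_A = √((L_B/g_B)/(L_A/g_A)) = √((6.61/8.45)/(8.03/3.34)) = 0.570.

0.570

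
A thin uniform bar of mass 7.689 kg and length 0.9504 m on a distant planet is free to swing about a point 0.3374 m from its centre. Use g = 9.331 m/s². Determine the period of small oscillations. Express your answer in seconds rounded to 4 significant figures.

For a physical pendulum T = 2π√(I/(mgd)), with d = 0.33740 m from pivot to centre of mass.
I_cm = mL²/12 = 7.689 × 0.9504²/12 = 0.57876 kg·m²; I = I_cm + md² = 0.57876 + 7.689 × 0.33740² = 1.4541 kg·m².
T = 2π√(1.4541/(7.689 × 9.331 × 0.33740)) = 1.540 s.

1.540 s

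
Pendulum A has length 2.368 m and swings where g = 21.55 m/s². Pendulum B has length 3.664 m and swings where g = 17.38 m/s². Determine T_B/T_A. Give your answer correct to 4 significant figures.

T = 2π√(L/g), so T_B/T_A = √((L_B/g_B)/(L_A/g_A)) = √((3.664/17.38)/(2.368/21.55)) = 1.385.

1.385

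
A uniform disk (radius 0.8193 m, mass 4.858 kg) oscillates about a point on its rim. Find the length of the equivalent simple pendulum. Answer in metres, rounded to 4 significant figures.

The equivalent simple-pendulum length is L_eq = I/(md), where I is about the pivot and d = 0.81930 m.
I_cm = ½mR² = 1.6305 kg·m², so I = I_cm + md² = 1.6305 + 3.2609 = 4.8914 kg·m².
L_eq = 4.8914/(4.858 × 0.81930) = 1.229 m.

1.229 m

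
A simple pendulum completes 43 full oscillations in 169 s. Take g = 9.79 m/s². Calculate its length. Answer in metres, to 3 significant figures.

T = 169/43 = 3.930 s.
From T = 2π√(L/g), L = gT²/(4π²) = 9.79 × 3.930²/(4π²) = 3.83 m.

3.83 m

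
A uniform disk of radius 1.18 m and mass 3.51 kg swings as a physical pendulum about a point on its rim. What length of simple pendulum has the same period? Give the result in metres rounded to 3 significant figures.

The equivalent simple-pendulum length is L_eq = I/(md), where I is about the pivot and d = 1.180 m.
I_cm = ½mR² = 2.444 kg·m², so I = I_cm + md² = 2.444 + 4.887 = 7.331 kg·m².
L_eq = 7.331/(3.51 × 1.180) = 1.77 m.

1.77 m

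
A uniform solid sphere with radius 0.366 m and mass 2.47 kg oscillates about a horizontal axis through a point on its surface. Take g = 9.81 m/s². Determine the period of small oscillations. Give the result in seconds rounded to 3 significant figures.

1.44 s

I_cm = (2/5)mr² = 0.1323 kg·m². The pivot is at distance d = 0.366 m from the centre of mass.
By the parallel-axis theorem, I = I_cm + md² = 0.1323 + 0.3309 = 0.4632 kg·m².
T = 2π√(I/(mgd)) = 2π√(0.4632/(2.47 × 9.81 × 0.366)) = 1.44 s.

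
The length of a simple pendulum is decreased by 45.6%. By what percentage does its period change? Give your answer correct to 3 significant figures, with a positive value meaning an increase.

T ∝ √L, so T'/T = √(0.5440) = 0.7376.
Percentage change in T = (0.7376 − 1) × 100% = -26.2%.

-26.2%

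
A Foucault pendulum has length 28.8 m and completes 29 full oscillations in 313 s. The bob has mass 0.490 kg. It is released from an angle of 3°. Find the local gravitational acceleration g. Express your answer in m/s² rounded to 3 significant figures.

T = 313/29 = 10.79 s.
From T = 2π√(L/g), g = 4π²L/T² = 4π² × 28.8/10.79² = 9.76 m/s².

9.76 m/s²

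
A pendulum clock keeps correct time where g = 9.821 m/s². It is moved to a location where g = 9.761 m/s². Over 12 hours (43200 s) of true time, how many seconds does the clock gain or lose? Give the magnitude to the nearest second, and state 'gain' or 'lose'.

The clock's period scales as T ∝ 1/√g, so T'/T = √(9.821/9.761) = 1.00307.
In 43200 s of true time the clock registers 43200/1.00307 = 43067.8 s, so it loses 132 s.

lose 132 s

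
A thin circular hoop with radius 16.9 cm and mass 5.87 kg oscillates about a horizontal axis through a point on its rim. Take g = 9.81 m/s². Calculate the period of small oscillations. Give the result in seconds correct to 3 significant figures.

I_cm = mr² = 0.1677 kg·m². The pivot is at distance d = 0.169 m from the centre of mass.
By the parallel-axis theorem, I = I_cm + md² = 0.1677 + 0.1677 = 0.3353 kg·m².
T = 2π√(I/(mgd)) = 2π√(0.3353/(5.87 × 9.81 × 0.169)) = 1.17 s.

1.17 s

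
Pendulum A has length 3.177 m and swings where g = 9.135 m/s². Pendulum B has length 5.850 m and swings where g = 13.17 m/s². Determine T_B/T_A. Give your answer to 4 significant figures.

T = 2π√(L/g), so T_B/T_A = √((L_B/g_B)/(L_A/g_A)) = √((5.850/13.17)/(3.177/9.135)) = 1.130.

1.130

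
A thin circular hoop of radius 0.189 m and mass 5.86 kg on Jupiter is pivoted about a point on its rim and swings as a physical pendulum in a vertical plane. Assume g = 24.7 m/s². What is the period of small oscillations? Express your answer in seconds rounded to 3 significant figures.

I_cm = mr² = 0.2093 kg·m². The pivot is at distance d = 0.189 m from the centre of mass.
By the parallel-axis theorem, I = I_cm + md² = 0.2093 + 0.2093 = 0.4187 kg·m².
T = 2π√(I/(mgd)) = 2π√(0.4187/(5.86 × 24.7 × 0.189)) = 0.777 s.

0.777 s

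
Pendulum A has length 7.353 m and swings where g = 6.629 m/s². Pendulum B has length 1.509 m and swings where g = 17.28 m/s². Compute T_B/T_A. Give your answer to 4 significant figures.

T = 2π√(L/g), so T_B/T_A = √((L_B/g_B)/(L_A/g_A)) = √((1.509/17.28)/(7.353/6.629)) = 0.2806.

0.2806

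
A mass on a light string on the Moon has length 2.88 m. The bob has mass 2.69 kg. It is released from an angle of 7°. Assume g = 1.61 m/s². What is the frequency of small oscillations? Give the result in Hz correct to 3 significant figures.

T = 2π√(L/g) = 2π√(2.88/1.61) = 8.404 s, so f = 1/T = 0.119 Hz.

0.119 Hz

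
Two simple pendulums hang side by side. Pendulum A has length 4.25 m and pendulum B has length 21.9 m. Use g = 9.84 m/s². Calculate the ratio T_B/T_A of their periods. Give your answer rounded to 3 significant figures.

T ∝ √L, so T_B/T_A = √(L_B/L_A) = √(21.9/4.25) = 2.27.

2.27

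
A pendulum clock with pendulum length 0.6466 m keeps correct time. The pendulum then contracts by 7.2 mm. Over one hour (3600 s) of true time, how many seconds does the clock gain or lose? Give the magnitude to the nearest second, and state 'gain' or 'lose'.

gain 20 s

T ∝ √L, so T'/T = √(0.63940/0.6466) = 0.994417.
In 3600 s of true time the clock registers 3600/0.994417 = 3620.2 s, so it gains 20 s.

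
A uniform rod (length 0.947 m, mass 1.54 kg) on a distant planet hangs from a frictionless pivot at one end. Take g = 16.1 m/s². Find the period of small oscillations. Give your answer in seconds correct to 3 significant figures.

For a physical pendulum T = 2π√(I/(mgd)), with d = 0.4735 m from pivot to centre of mass.
I_cm = mL²/12 = 1.54 × 0.947²/12 = 0.1151 kg·m²; I = I_cm + md² = 0.1151 + 1.54 × 0.4735² = 0.4604 kg·m².
T = 2π√(0.4604/(1.54 × 16.1 × 0.4735)) = 1.24 s.

1.24 s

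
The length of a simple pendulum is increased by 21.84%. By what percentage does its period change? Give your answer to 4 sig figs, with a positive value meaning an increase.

10.38%

T ∝ √L, so T'/T = √(1.2184) = 1.1038.
Percentage change in T = (1.1038 − 1) × 100% = 10.38%.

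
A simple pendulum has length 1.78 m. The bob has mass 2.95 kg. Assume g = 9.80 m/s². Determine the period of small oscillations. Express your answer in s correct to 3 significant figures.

T = 2π√(L/g) = 2π√(1.78/9.80) = 2π × 0.4262 = 2.68 s.

2.68 s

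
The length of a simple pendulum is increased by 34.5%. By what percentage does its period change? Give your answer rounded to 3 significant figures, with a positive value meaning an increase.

T ∝ √L, so T'/T = √(1.345) = 1.160.
Percentage change in T = (1.160 − 1) × 100% = 16.0%.

16.0%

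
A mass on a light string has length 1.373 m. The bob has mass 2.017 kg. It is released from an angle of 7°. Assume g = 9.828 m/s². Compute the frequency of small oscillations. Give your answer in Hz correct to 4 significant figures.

T = 2π√(L/g) = 2π√(1.373/9.828) = 2.3485 s, so f = 1/T = 0.4258 Hz.

0.4258 Hz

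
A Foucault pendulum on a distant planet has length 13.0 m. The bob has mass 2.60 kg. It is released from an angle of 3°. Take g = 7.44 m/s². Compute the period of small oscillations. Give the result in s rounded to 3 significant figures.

T = 2π√(L/g) = 2π√(13.0/7.44) = 2π × 1.322 = 8.31 s.

8.31 s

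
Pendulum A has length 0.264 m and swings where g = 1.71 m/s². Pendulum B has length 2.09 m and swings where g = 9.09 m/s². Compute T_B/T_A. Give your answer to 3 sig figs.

1.22

T = 2π√(L/g), so T_B/T_A = √((L_B/g_B)/(L_A/g_A)) = √((2.09/9.09)/(0.264/1.71)) = 1.22.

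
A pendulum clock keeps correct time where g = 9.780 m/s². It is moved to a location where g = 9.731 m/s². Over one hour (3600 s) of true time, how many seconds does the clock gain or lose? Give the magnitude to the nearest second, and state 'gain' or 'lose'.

lose 9 s

The clock's period scales as T ∝ 1/√g, so T'/T = √(9.780/9.731) = 1.00251.
In 3600 s of true time the clock registers 3600/1.00251 = 3591.0 s, so it loses 9 s.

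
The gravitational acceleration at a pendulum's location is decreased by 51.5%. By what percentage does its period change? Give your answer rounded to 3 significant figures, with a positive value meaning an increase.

T ∝ 1/√g, so T'/T = 1/√(0.4850) = 1.436.
Percentage change in T = (1.436 − 1) × 100% = 43.6%.

43.6%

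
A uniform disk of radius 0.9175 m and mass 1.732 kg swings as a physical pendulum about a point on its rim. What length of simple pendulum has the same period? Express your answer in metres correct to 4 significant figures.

1.376 m

The equivalent simple-pendulum length is L_eq = I/(md), where I is about the pivot and d = 0.91750 m.
I_cm = ½mR² = 0.72900 kg·m², so I = I_cm + md² = 0.72900 + 1.4580 = 2.1870 kg·m².
L_eq = 2.1870/(1.732 × 0.91750) = 1.376 m.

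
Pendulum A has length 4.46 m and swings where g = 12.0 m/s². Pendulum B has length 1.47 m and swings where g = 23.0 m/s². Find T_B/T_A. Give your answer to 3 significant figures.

T = 2π√(L/g), so T_B/T_A = √((L_B/g_B)/(L_A/g_A)) = √((1.47/23.0)/(4.46/12.0)) = 0.415.

0.415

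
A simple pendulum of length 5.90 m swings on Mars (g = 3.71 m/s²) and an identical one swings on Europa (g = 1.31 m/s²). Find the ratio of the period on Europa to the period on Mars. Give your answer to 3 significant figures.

T ∝ 1/√g, so T₂/T₁ = √(g₁/g₂) = √(3.71/1.31) = 1.68.

1.68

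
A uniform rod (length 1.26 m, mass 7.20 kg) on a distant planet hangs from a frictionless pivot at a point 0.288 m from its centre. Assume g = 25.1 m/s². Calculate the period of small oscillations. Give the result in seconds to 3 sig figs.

1.08 s

For a physical pendulum T = 2π√(I/(mgd)), with d = 0.2880 m from pivot to centre of mass.
I_cm = mL²/12 = 7.20 × 1.26²/12 = 0.9526 kg·m²; I = I_cm + md² = 0.9526 + 7.20 × 0.2880² = 1.550 kg·m².
T = 2π√(1.550/(7.20 × 25.1 × 0.2880)) = 1.08 s.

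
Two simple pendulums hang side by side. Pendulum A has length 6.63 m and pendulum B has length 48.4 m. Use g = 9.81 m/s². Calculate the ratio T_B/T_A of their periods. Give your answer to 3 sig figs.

2.70

T ∝ √L, so T_B/T_A = √(L_B/L_A) = √(48.4/6.63) = 2.70.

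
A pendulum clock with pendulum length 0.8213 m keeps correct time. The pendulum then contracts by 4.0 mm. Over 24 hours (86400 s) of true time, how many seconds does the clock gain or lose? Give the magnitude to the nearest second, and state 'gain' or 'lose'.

gain 211 s

T ∝ √L, so T'/T = √(0.81730/0.8213) = 0.997562.
In 86400 s of true time the clock registers 86400/0.997562 = 86611.2 s, so it gains 211 s.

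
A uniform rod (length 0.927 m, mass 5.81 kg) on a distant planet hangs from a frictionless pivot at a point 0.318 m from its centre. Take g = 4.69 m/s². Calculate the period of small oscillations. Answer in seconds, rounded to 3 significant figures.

For a physical pendulum T = 2π√(I/(mgd)), with d = 0.3180 m from pivot to centre of mass.
I_cm = mL²/12 = 5.81 × 0.927²/12 = 0.4161 kg·m²; I = I_cm + md² = 0.4161 + 5.81 × 0.3180² = 1.004 kg·m².
T = 2π√(1.004/(5.81 × 4.69 × 0.3180)) = 2.14 s.

2.14 s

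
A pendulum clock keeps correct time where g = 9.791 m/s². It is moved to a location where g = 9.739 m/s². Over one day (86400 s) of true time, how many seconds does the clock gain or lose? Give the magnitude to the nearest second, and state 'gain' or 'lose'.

The clock's period scales as T ∝ 1/√g, so T'/T = √(9.791/9.739) = 1.00267.
In 86400 s of true time the clock registers 86400/1.00267 = 86170.3 s, so it loses 230 s.

lose 230 s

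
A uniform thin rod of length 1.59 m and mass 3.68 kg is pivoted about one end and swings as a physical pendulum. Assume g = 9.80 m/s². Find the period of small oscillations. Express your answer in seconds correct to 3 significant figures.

2.07 s

For a physical pendulum T = 2π√(I/(mgd)), with d = 0.7950 m from pivot to centre of mass.
I_cm = mL²/12 = 3.68 × 1.59²/12 = 0.7753 kg·m²; I = I_cm + md² = 0.7753 + 3.68 × 0.7950² = 3.101 kg·m².
T = 2π√(3.101/(3.68 × 9.80 × 0.7950)) = 2.07 s.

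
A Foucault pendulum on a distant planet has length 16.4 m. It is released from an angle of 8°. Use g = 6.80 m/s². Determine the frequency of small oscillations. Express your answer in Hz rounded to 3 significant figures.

0.102 Hz

T = 2π√(L/g) = 2π√(16.4/6.80) = 9.758 s, so f = 1/T = 0.102 Hz.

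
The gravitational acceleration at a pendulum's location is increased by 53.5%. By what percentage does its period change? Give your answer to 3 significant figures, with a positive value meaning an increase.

T ∝ 1/√g, so T'/T = 1/√(1.535) = 0.8071.
Percentage change in T = (0.8071 − 1) × 100% = -19.3%.

-19.3%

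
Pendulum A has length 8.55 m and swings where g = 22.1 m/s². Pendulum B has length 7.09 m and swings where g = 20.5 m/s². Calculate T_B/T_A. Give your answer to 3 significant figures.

T = 2π√(L/g), so T_B/T_A = √((L_B/g_B)/(L_A/g_A)) = √((7.09/20.5)/(8.55/22.1)) = 0.945.

0.945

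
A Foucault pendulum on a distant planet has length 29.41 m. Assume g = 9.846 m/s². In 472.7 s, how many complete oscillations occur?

43

T = 2π√(L/g) = 2π√(29.41/9.846) = 10.859 s.
Number of complete oscillations = ⌊472.7/10.859⌋ = ⌊43.530⌋ = 43.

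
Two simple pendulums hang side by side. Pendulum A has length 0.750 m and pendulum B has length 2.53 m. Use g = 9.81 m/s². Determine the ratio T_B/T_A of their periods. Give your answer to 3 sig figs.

1.84

T ∝ √L, so T_B/T_A = √(L_B/L_A) = √(2.53/0.750) = 1.84.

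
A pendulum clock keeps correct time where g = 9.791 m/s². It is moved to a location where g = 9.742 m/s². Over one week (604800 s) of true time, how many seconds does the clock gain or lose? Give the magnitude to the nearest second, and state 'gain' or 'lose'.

The clock's period scales as T ∝ 1/√g, so T'/T = √(9.791/9.742) = 1.00251.
In 604800 s of true time the clock registers 604800/1.00251 = 603284.7 s, so it loses 1515 s.

lose 1515 s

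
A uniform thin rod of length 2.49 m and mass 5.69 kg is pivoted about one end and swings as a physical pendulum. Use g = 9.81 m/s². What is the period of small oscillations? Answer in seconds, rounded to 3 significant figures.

2.58 s

For a physical pendulum T = 2π√(I/(mgd)), with d = 1.245 m from pivot to centre of mass.
I_cm = mL²/12 = 5.69 × 2.49²/12 = 2.940 kg·m²; I = I_cm + md² = 2.940 + 5.69 × 1.245² = 11.76 kg·m².
T = 2π√(11.76/(5.69 × 9.81 × 1.245)) = 2.58 s.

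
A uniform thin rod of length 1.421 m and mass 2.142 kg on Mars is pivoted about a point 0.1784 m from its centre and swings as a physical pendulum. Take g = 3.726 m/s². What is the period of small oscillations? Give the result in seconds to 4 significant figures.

3.447 s

For a physical pendulum T = 2π√(I/(mgd)), with d = 0.17840 m from pivot to centre of mass.
I_cm = mL²/12 = 2.142 × 1.421²/12 = 0.36043 kg·m²; I = I_cm + md² = 0.36043 + 2.142 × 0.17840² = 0.42861 kg·m².
T = 2π√(0.42861/(2.142 × 3.726 × 0.17840)) = 3.447 s.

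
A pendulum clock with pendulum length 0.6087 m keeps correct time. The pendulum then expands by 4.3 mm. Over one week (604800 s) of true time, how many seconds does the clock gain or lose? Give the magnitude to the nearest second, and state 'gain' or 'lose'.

lose 2125 s

T ∝ √L, so T'/T = √(0.61300/0.6087) = 1.00353.
In 604800 s of true time the clock registers 604800/1.00353 = 602675.0 s, so it loses 2125 s.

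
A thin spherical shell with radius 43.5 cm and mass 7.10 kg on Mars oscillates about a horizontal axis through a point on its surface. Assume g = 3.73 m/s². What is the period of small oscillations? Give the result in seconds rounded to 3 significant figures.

I_cm = (2/3)mr² = 0.8957 kg·m². The pivot is at distance d = 0.435 m from the centre of mass.
By the parallel-axis theorem, I = I_cm + md² = 0.8957 + 1.343 = 2.239 kg·m².
T = 2π√(I/(mgd)) = 2π√(2.239/(7.10 × 3.73 × 0.435)) = 2.77 s.

2.77 s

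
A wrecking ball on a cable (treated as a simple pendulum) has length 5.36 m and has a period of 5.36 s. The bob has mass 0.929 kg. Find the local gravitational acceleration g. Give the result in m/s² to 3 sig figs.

7.37 m/s²

From T = 2π√(L/g), g = 4π²L/T² = 4π² × 5.36/5.360² = 7.37 m/s².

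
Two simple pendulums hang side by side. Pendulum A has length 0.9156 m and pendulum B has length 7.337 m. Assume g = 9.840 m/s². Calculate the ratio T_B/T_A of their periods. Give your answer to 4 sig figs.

T ∝ √L, so T_B/T_A = √(L_B/L_A) = √(7.337/0.9156) = 2.831.

2.831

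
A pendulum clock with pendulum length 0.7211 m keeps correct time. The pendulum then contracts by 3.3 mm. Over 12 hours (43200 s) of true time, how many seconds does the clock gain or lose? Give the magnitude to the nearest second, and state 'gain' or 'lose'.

T ∝ √L, so T'/T = √(0.71780/0.7211) = 0.997709.
In 43200 s of true time the clock registers 43200/0.997709 = 43299.2 s, so it gains 99 s.

gain 99 s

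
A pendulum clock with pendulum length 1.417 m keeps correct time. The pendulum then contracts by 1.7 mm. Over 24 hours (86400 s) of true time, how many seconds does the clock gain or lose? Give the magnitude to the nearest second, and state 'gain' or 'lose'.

T ∝ √L, so T'/T = √(1.41530/1.417) = 0.999400.
In 86400 s of true time the clock registers 86400/0.999400 = 86451.9 s, so it gains 52 s.

gain 52 s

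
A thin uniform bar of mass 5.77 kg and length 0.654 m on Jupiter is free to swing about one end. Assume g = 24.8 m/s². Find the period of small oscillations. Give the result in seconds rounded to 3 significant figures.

For a physical pendulum T = 2π√(I/(mgd)), with d = 0.3270 m from pivot to centre of mass.
I_cm = mL²/12 = 5.77 × 0.654²/12 = 0.2057 kg·m²; I = I_cm + md² = 0.2057 + 5.77 × 0.3270² = 0.8226 kg·m².
T = 2π√(0.8226/(5.77 × 24.8 × 0.3270)) = 0.833 s.

0.833 s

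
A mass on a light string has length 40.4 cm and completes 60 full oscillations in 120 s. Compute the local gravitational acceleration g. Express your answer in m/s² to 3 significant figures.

T = 120/60 = 2.000 s.
From T = 2π√(L/g), g = 4π²L/T² = 4π² × 0.404/2.000² = 3.99 m/s².

3.99 m/s²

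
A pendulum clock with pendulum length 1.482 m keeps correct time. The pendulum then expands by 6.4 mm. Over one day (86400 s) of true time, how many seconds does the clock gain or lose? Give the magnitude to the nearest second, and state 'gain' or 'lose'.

T ∝ √L, so T'/T = √(1.48840/1.482) = 1.00216.
In 86400 s of true time the clock registers 86400/1.00216 = 86214.0 s, so it loses 186 s.

lose 186 s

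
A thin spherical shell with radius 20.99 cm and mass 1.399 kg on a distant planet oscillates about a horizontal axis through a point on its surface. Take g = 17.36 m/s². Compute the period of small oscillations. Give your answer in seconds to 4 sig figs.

I_cm = (2/3)mr² = 0.041091 kg·m². The pivot is at distance d = 0.2099 m from the centre of mass.
By the parallel-axis theorem, I = I_cm + md² = 0.041091 + 0.061637 = 0.10273 kg·m².
T = 2π√(I/(mgd)) = 2π√(0.10273/(1.399 × 17.36 × 0.2099)) = 0.8919 s.

0.8919 s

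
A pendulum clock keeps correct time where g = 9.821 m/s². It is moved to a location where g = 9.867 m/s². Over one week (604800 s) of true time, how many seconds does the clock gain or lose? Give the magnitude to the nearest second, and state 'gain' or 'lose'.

gain 1415 s

The clock's period scales as T ∝ 1/√g, so T'/T = √(9.821/9.867) = 0.997666.
In 604800 s of true time the clock registers 604800/0.997666 = 606214.7 s, so it gains 1415 s.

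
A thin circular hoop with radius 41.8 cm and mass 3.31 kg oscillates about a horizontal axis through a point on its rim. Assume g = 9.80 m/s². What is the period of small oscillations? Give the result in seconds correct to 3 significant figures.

1.84 s

I_cm = mr² = 0.5783 kg·m². The pivot is at distance d = 0.418 m from the centre of mass.
By the parallel-axis theorem, I = I_cm + md² = 0.5783 + 0.5783 = 1.157 kg·m².
T = 2π√(I/(mgd)) = 2π√(1.157/(3.31 × 9.80 × 0.418)) = 1.84 s.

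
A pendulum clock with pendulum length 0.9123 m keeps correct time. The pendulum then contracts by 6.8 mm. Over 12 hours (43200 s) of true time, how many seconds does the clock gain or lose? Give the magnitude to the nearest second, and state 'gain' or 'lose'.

gain 162 s

T ∝ √L, so T'/T = √(0.90550/0.9123) = 0.996266.
In 43200 s of true time the clock registers 43200/0.996266 = 43361.9 s, so it gains 162 s.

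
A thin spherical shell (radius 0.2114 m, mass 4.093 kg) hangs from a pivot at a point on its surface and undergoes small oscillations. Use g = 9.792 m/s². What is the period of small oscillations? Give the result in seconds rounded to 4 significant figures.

1.192 s

I_cm = (2/3)mr² = 0.12194 kg·m². The pivot is at distance d = 0.2114 m from the centre of mass.
By the parallel-axis theorem, I = I_cm + md² = 0.12194 + 0.18292 = 0.30486 kg·m².
T = 2π√(I/(mgd)) = 2π√(0.30486/(4.093 × 9.792 × 0.2114)) = 1.192 s.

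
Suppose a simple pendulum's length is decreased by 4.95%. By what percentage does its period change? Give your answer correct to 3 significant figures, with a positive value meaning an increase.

T ∝ √L, so T'/T = √(0.9505) = 0.9749.
Percentage change in T = (0.9749 − 1) × 100% = -2.51%.

-2.51%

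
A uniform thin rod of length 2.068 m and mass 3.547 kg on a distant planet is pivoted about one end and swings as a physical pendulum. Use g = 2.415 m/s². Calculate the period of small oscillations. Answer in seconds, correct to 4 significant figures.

For a physical pendulum T = 2π√(I/(mgd)), with d = 1.0340 m from pivot to centre of mass.
I_cm = mL²/12 = 3.547 × 2.068²/12 = 1.2641 kg·m²; I = I_cm + md² = 1.2641 + 3.547 × 1.0340² = 5.0564 kg·m².
T = 2π√(5.0564/(3.547 × 2.415 × 1.0340)) = 4.747 s.

4.747 s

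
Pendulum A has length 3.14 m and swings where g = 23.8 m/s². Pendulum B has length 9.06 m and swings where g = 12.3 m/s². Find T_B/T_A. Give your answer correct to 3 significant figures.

T = 2π√(L/g), so T_B/T_A = √((L_B/g_B)/(L_A/g_A)) = √((9.06/12.3)/(3.14/23.8)) = 2.36.

2.36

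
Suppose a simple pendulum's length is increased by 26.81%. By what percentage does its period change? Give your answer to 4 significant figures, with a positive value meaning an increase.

T ∝ √L, so T'/T = √(1.2681) = 1.1261.
Percentage change in T = (1.1261 − 1) × 100% = 12.61%.

12.61%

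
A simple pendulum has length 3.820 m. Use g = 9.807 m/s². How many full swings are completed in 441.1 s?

112

T = 2π√(L/g) = 2π√(3.820/9.807) = 3.9214 s.
Number of complete oscillations = ⌊441.1/3.9214⌋ = ⌊112.48⌋ = 112.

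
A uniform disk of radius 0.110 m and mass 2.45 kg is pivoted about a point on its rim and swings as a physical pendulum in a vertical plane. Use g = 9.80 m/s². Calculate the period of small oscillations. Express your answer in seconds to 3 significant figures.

I_cm = ½mr² = 0.01482 kg·m². The pivot is at distance d = 0.110 m from the centre of mass.
By the parallel-axis theorem, I = I_cm + md² = 0.01482 + 0.02965 = 0.04447 kg·m².
T = 2π√(I/(mgd)) = 2π√(0.04447/(2.45 × 9.80 × 0.110)) = 0.815 s.

0.815 s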